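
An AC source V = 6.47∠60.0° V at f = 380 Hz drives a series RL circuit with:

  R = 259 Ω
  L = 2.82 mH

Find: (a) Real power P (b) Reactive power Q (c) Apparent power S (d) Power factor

Step 1 — Angular frequency: ω = 2π·f = 2π·380 = 2388 rad/s.
Step 2 — Component impedances:
  R: Z = R = 259 Ω
  L: Z = jωL = j·2388·0.00282 = 0 + j6.733 Ω
Step 3 — Series combination: Z_total = R + L = 259 + j6.733 Ω = 259.1∠1.5° Ω.
Step 4 — Source phasor: V = 6.47∠60.0° V = 3.235 + j5.603 V.
Step 5 — Current: I = V / Z = 0.01304 + j0.02129 A = 0.02497∠58.5° A.
Step 6 — Complex power: S = V·I* = 0.1615 + j0.004199 VA.
Step 7 — Real power: P = Re(S) = 0.1615 W.
Step 8 — Reactive power: Q = Im(S) = 0.004199 VAR.
Step 9 — Apparent power: |S| = 0.1616 VA.
Step 10 — Power factor: PF = P/|S| = 0.9997 (lagging).

(a) P = 0.1615 W  (b) Q = 0.004199 VAR  (c) S = 0.1616 VA  (d) PF = 0.9997 (lagging)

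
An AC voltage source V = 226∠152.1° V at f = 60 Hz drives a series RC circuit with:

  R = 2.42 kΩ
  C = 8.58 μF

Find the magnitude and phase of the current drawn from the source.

Step 1 — Angular frequency: ω = 2π·f = 2π·60 = 377 rad/s.
Step 2 — Component impedances:
  R: Z = R = 2420 Ω
  C: Z = 1/(jωC) = -j/(ω·C) = 0 - j309.2 Ω
Step 3 — Series combination: Z_total = R + C = 2420 - j309.2 Ω = 2440∠-7.3° Ω.
Step 4 — Source phasor: V = 226∠152.1° V = -199.7 + j105.8 V.
Step 5 — Ohm's law: I = V / Z_total = (-199.7 + j105.8) / (2420 - j309.2) = -0.0867 + j0.03262 A.
Step 6 — Convert to polar: |I| = 0.09264 A, ∠I = 159.4°.

I = 0.09264∠159.4° A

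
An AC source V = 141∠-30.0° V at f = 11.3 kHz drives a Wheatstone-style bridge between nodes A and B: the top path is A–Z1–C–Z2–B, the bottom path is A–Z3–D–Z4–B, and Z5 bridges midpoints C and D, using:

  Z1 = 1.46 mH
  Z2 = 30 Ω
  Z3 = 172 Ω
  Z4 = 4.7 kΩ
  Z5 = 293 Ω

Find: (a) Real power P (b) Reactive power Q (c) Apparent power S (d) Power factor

Step 1 — Angular frequency: ω = 2π·f = 2π·1.13e+04 = 7.1e+04 rad/s.
Step 2 — Component impedances:
  Z1: Z = jωL = j·7.1e+04·0.00146 = 0 + j103.7 Ω
  Z2: Z = R = 30 Ω
  Z3: Z = R = 172 Ω
  Z4: Z = R = 4700 Ω
  Z5: Z = R = 293 Ω
Step 3 — Bridge requires nodal analysis (the Z5 bridge couples midpoints C and D, so the two paths cannot be reduced to a simple series/parallel combination). Setting node B to ground and injecting 1 A at node A, the 3-node admittance system at A, C, D solves to V_A = Z_AB = 52.41 + j97.62 Ω = 110.8∠61.8° Ω.
Step 4 — Source phasor: V = 141∠-30.0° V = 122.1 - j70.5 V.
Step 5 — Current: I = V / Z = -0.03934 - j1.272 A = 1.273∠-91.8° A.
Step 6 — Complex power: S = V·I* = 84.87 + j158.1 VA.
Step 7 — Real power: P = Re(S) = 84.87 W.
Step 8 — Reactive power: Q = Im(S) = 158.1 VAR.
Step 9 — Apparent power: |S| = 179.4 VA.
Step 10 — Power factor: PF = P/|S| = 0.473 (lagging).

(a) P = 84.87 W  (b) Q = 158.1 VAR  (c) S = 179.4 VA  (d) PF = 0.473 (lagging)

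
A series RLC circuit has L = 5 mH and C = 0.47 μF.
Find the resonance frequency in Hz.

Step 1 — Resonance condition Im(Z)=0 gives ω₀ = 1/√(LC).
Step 2 — ω₀ = 1/√(0.005·4.7e-07) = 2.063e+04 rad/s.
Step 3 — f₀ = ω₀/(2π) = 3283 Hz.

f₀ = 3283 Hz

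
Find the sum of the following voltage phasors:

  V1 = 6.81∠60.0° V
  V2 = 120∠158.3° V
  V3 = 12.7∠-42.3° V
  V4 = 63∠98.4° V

Step 1 — Convert each phasor to rectangular form:
  V1 = 6.81·(cos(60.0°) + j·sin(60.0°)) = 3.405 + j5.898 V
  V2 = 120·(cos(158.3°) + j·sin(158.3°)) = -111.5 + j44.37 V
  V3 = 12.7·(cos(-42.3°) + j·sin(-42.3°)) = 9.393 - j8.547 V
  V4 = 63·(cos(98.4°) + j·sin(98.4°)) = -9.203 + j62.32 V
Step 2 — Sum components: V_total = -107.9 + j104 V.
Step 3 — Convert to polar: |V_total| = 149.9 V, ∠V_total = 136.0°.

V_total = 149.9∠136.0° V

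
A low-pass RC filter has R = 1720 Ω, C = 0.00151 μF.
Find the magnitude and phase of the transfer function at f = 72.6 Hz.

Step 1 — Angular frequency: ω = 2π·72.6 = 456.2 rad/s.
Step 2 — Transfer function: H(jω) = 1/(1 + jωRC).
Step 3 — Denominator: 1 + jωRC = 1 + j·456.2·1720·1.51e-09 = 1 + j0.001185.
Step 4 — H = 1 - j0.001185.
Step 5 — Magnitude: |H| = 1 (-0.0 dB); phase: φ = -0.1°.

|H| = 1 (-0.0 dB), φ = -0.1°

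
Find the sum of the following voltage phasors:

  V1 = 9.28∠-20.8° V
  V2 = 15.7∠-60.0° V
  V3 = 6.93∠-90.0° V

Step 1 — Convert each phasor to rectangular form:
  V1 = 9.28·(cos(-20.8°) + j·sin(-20.8°)) = 8.675 - j3.295 V
  V2 = 15.7·(cos(-60.0°) + j·sin(-60.0°)) = 7.85 - j13.6 V
  V3 = 6.93·(cos(-90.0°) + j·sin(-90.0°)) = 0 - j6.93 V
Step 2 — Sum components: V_total = 16.53 - j23.82 V.
Step 3 — Convert to polar: |V_total| = 28.99 V, ∠V_total = -55.3°.

V_total = 28.99∠-55.3° V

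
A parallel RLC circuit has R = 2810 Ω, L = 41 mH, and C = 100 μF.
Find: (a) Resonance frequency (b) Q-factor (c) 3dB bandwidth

Step 1 — Resonance: ω₀ = 1/√(LC) = 1/√(0.041·0.0001) = 493.9 rad/s.
Step 2 — f₀ = ω₀/(2π) = 78.6 Hz.
Step 3 — Parallel Q: Q = R/(ω₀L) = 2810/(493.9·0.041) = 138.8.
Step 4 — Bandwidth: Δω = ω₀/Q = 3.559 rad/s; BW = Δω/(2π) = 0.5664 Hz.

(a) f₀ = 78.6 Hz  (b) Q = 138.8  (c) BW = 0.5664 Hz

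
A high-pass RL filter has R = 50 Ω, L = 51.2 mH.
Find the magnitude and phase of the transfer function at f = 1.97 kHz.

Step 1 — Angular frequency: ω = 2π·1970 = 1.238e+04 rad/s.
Step 2 — Transfer function: H(jω) = jωL/(R + jωL).
Step 3 — Numerator jωL = j·633.7; denominator R + jωL = 50 + j633.7.
Step 4 — H = 0.9938 + j0.07841.
Step 5 — Magnitude: |H| = 0.9969 (-0.0 dB); phase: φ = 4.5°.

|H| = 0.9969 (-0.0 dB), φ = 4.5°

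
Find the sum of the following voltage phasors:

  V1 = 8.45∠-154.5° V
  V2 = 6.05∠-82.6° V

Step 1 — Convert each phasor to rectangular form:
  V1 = 8.45·(cos(-154.5°) + j·sin(-154.5°)) = -7.627 - j3.638 V
  V2 = 6.05·(cos(-82.6°) + j·sin(-82.6°)) = 0.7792 - j6 V
Step 2 — Sum components: V_total = -6.848 - j9.637 V.
Step 3 — Convert to polar: |V_total| = 11.82 V, ∠V_total = -125.4°.

V_total = 11.82∠-125.4° V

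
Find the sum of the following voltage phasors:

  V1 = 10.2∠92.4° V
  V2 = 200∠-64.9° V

Step 1 — Convert each phasor to rectangular form:
  V1 = 10.2·(cos(92.4°) + j·sin(92.4°)) = -0.4271 + j10.19 V
  V2 = 200·(cos(-64.9°) + j·sin(-64.9°)) = 84.84 - j181.1 V
Step 2 — Sum components: V_total = 84.41 - j170.9 V.
Step 3 — Convert to polar: |V_total| = 190.6 V, ∠V_total = -63.7°.

V_total = 190.6∠-63.7° V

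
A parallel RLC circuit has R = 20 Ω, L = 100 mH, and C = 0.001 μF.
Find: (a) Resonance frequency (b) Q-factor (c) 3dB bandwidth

Step 1 — Resonance: ω₀ = 1/√(LC) = 1/√(0.1·1e-09) = 1e+05 rad/s.
Step 2 — f₀ = ω₀/(2π) = 1.592e+04 Hz.
Step 3 — Parallel Q: Q = R/(ω₀L) = 20/(1e+05·0.1) = 0.002.
Step 4 — Bandwidth: Δω = ω₀/Q = 5e+07 rad/s; BW = Δω/(2π) = 7.958e+06 Hz.

(a) f₀ = 1.592e+04 Hz  (b) Q = 0.002  (c) BW = 7.958e+06 Hz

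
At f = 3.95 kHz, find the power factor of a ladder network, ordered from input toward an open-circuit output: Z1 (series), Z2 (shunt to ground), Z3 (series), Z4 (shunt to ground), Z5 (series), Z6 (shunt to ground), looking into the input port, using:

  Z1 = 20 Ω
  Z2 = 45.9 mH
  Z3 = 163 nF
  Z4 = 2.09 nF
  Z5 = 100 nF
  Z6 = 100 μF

Step 1 — Angular frequency: ω = 2π·f = 2π·3950 = 2.482e+04 rad/s.
Step 2 — Component impedances:
  Z1: Z = R = 20 Ω
  Z2: Z = jωL = j·2.482e+04·0.0459 = 0 + j1139 Ω
  Z3: Z = 1/(jωC) = -j/(ω·C) = 0 - j247.2 Ω
  Z4: Z = 1/(jωC) = -j/(ω·C) = 0 - j1.928e+04 Ω
  Z5: Z = 1/(jωC) = -j/(ω·C) = 0 - j402.9 Ω
  Z6: Z = 1/(jωC) = -j/(ω·C) = 0 - j0.4029 Ω
Step 3 — Ladder network (open output): work backward from the far end, alternating series and parallel combinations. Z_in = 20 - j1472 Ω = 1472∠-89.2° Ω.
Step 4 — Power factor: PF = cos(φ) = Re(Z)/|Z| = 20/1472.5 = 0.01358.
Step 5 — Type: Im(Z) = -1472 ⇒ leading (phase φ = -89.2°).

PF = 0.01358 (leading, φ = -89.2°)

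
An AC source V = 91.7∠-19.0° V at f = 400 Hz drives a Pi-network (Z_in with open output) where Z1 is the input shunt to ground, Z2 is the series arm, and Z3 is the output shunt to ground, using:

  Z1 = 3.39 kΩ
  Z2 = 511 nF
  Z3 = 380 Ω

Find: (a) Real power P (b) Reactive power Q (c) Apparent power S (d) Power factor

Step 1 — Angular frequency: ω = 2π·f = 2π·400 = 2513 rad/s.
Step 2 — Component impedances:
  Z1: Z = R = 3390 Ω
  Z2: Z = 1/(jωC) = -j/(ω·C) = 0 - j778.6 Ω
  Z3: Z = R = 380 Ω
Step 3 — With open output, the series arm Z2 and the output shunt Z3 appear in series to ground: Z2 + Z3 = 380 - j778.6 Ω.
Step 4 — Parallel with input shunt Z1: Z_in = Z1 || (Z2 + Z3) = 466.4 - j603.8 Ω = 763∠-52.3° Ω.
Step 5 — Source phasor: V = 91.7∠-19.0° V = 86.7 - j29.85 V.
Step 6 — Current: I = V / Z = 0.1004 + j0.06601 A = 0.1202∠33.3° A.
Step 7 — Complex power: S = V·I* = 6.737 - j8.722 VA.
Step 8 — Real power: P = Re(S) = 6.737 W.
Step 9 — Reactive power: Q = Im(S) = -8.722 VAR.
Step 10 — Apparent power: |S| = 11.02 VA.
Step 11 — Power factor: PF = P/|S| = 0.6113 (leading).

(a) P = 6.737 W  (b) Q = -8.722 VAR  (c) S = 11.02 VA  (d) PF = 0.6113 (leading)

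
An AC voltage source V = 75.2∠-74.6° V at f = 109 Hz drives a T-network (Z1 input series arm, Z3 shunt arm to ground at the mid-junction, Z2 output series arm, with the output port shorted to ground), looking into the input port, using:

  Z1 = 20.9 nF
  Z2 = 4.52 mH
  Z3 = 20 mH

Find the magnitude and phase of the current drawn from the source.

Step 1 — Angular frequency: ω = 2π·f = 2π·109 = 684.9 rad/s.
Step 2 — Component impedances:
  Z1: Z = 1/(jωC) = -j/(ω·C) = 0 - j6.986e+04 Ω
  Z2: Z = jωL = j·684.9·0.00452 = 0 + j3.096 Ω
  Z3: Z = jωL = j·684.9·0.02 = 0 + j13.7 Ω
Step 3 — With the output port shorted to ground, the output series arm Z2 runs from the junction to ground; the shunt arm Z3 also runs from the junction to ground. They appear in parallel: Z3 || Z2 = 0 + j2.525 Ω.
Step 4 — Series with input arm Z1: Z_in = Z1 + (Z3 || Z2) = 0 - j6.986e+04 Ω = 6.986e+04∠-90.0° Ω.
Step 5 — Source phasor: V = 75.2∠-74.6° V = 19.97 - j72.5 V.
Step 6 — Ohm's law: I = V / Z_total = (19.97 - j72.5) / (0 - j6.986e+04) = 0.001038 + j0.0002859 A.
Step 7 — Convert to polar: |I| = 0.001076 A, ∠I = 15.4°.

I = 0.001076∠15.4° A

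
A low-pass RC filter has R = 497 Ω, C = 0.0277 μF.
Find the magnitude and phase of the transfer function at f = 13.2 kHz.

Step 1 — Angular frequency: ω = 2π·1.32e+04 = 8.294e+04 rad/s.
Step 2 — Transfer function: H(jω) = 1/(1 + jωRC).
Step 3 — Denominator: 1 + jωRC = 1 + j·8.294e+04·497·2.77e-08 = 1 + j1.142.
Step 4 — H = 0.4341 - j0.4956.
Step 5 — Magnitude: |H| = 0.6588 (-3.6 dB); phase: φ = -48.8°.

|H| = 0.6588 (-3.6 dB), φ = -48.8°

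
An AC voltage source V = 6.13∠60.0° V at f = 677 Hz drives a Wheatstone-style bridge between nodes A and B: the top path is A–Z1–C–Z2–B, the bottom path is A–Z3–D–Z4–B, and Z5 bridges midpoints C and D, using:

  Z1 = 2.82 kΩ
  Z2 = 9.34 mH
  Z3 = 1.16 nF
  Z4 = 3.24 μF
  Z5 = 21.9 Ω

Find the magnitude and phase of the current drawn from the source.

Step 1 — Angular frequency: ω = 2π·f = 2π·677 = 4254 rad/s.
Step 2 — Component impedances:
  Z1: Z = R = 2820 Ω
  Z2: Z = jωL = j·4254·0.00934 = 0 + j39.73 Ω
  Z3: Z = 1/(jωC) = -j/(ω·C) = 0 - j2.027e+05 Ω
  Z4: Z = 1/(jωC) = -j/(ω·C) = 0 - j72.56 Ω
  Z5: Z = R = 21.9 Ω
Step 3 — Bridge requires nodal analysis (the Z5 bridge couples midpoints C and D, so the two paths cannot be reduced to a simple series/parallel combination). Setting node B to ground and injecting 1 A at node A, the 3-node admittance system at A, C, D solves to V_A = Z_AB = 2842 + j34.28 Ω = 2842∠0.7° Ω.
Step 4 — Source phasor: V = 6.13∠60.0° V = 3.065 + j5.309 V.
Step 5 — Ohm's law: I = V / Z_total = (3.065 + j5.309) / (2842 + j34.28) = 0.001101 + j0.001855 A.
Step 6 — Convert to polar: |I| = 0.002157 A, ∠I = 59.3°.

I = 0.002157∠59.3° A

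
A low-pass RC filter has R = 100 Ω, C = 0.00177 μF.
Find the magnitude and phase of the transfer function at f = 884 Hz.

Step 1 — Angular frequency: ω = 2π·884 = 5554 rad/s.
Step 2 — Transfer function: H(jω) = 1/(1 + jωRC).
Step 3 — Denominator: 1 + jωRC = 1 + j·5554·100·1.77e-09 = 1 + j0.0009831.
Step 4 — H = 1 - j0.0009831.
Step 5 — Magnitude: |H| = 1 (-0.0 dB); phase: φ = -0.1°.

|H| = 1 (-0.0 dB), φ = -0.1°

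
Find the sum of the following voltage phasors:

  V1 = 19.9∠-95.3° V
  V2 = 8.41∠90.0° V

Step 1 — Convert each phasor to rectangular form:
  V1 = 19.9·(cos(-95.3°) + j·sin(-95.3°)) = -1.838 - j19.81 V
  V2 = 8.41·(cos(90.0°) + j·sin(90.0°)) = 0 + j8.41 V
Step 2 — Sum components: V_total = -1.838 - j11.4 V.
Step 3 — Convert to polar: |V_total| = 11.55 V, ∠V_total = -99.2°.

V_total = 11.55∠-99.2° V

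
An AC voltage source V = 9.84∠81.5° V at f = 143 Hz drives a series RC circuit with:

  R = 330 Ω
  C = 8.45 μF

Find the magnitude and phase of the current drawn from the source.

Step 1 — Angular frequency: ω = 2π·f = 2π·143 = 898.5 rad/s.
Step 2 — Component impedances:
  R: Z = R = 330 Ω
  C: Z = 1/(jωC) = -j/(ω·C) = 0 - j131.7 Ω
Step 3 — Series combination: Z_total = R + C = 330 - j131.7 Ω = 355.3∠-21.8° Ω.
Step 4 — Source phasor: V = 9.84∠81.5° V = 1.454 + j9.732 V.
Step 5 — Ohm's law: I = V / Z_total = (1.454 + j9.732) / (330 - j131.7) = -0.006351 + j0.02696 A.
Step 6 — Convert to polar: |I| = 0.02769 A, ∠I = 103.3°.

I = 0.02769∠103.3° A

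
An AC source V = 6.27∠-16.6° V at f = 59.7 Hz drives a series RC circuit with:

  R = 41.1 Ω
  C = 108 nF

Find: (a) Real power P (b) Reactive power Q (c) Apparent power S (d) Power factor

Step 1 — Angular frequency: ω = 2π·f = 2π·59.7 = 375.1 rad/s.
Step 2 — Component impedances:
  R: Z = R = 41.1 Ω
  C: Z = 1/(jωC) = -j/(ω·C) = 0 - j2.468e+04 Ω
Step 3 — Series combination: Z_total = R + C = 41.1 - j2.468e+04 Ω = 2.468e+04∠-89.9° Ω.
Step 4 — Source phasor: V = 6.27∠-16.6° V = 6.009 - j1.791 V.
Step 5 — Current: I = V / Z = 7.297e-05 + j0.0002433 A = 0.000254∠73.3° A.
Step 6 — Complex power: S = V·I* = 2.652e-06 - j0.001593 VA.
Step 7 — Real power: P = Re(S) = 2.652e-06 W.
Step 8 — Reactive power: Q = Im(S) = -0.001593 VAR.
Step 9 — Apparent power: |S| = 0.001593 VA.
Step 10 — Power factor: PF = P/|S| = 0.001665 (leading).

(a) P = 2.652e-06 W  (b) Q = -0.001593 VAR  (c) S = 0.001593 VA  (d) PF = 0.001665 (leading)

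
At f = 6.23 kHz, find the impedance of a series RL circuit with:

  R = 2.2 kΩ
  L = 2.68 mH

Step 1 — Angular frequency: ω = 2π·f = 2π·6230 = 3.914e+04 rad/s.
Step 2 — Component impedances:
  R: Z = R = 2200 Ω
  L: Z = jωL = j·3.914e+04·0.00268 = 0 + j104.9 Ω
Step 3 — Series combination: Z_total = R + L = 2200 + j104.9 Ω = 2202∠2.7° Ω.

Z = 2200 + j104.9 Ω = 2202∠2.7° Ω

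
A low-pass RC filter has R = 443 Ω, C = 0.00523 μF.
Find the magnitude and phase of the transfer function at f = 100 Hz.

Step 1 — Angular frequency: ω = 2π·100 = 628.3 rad/s.
Step 2 — Transfer function: H(jω) = 1/(1 + jωRC).
Step 3 — Denominator: 1 + jωRC = 1 + j·628.3·443·5.23e-09 = 1 + j0.001456.
Step 4 — H = 1 - j0.001456.
Step 5 — Magnitude: |H| = 1 (-0.0 dB); phase: φ = -0.1°.

|H| = 1 (-0.0 dB), φ = -0.1°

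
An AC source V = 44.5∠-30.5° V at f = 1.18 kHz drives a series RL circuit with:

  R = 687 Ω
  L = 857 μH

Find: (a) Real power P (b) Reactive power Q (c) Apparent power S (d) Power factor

Step 1 — Angular frequency: ω = 2π·f = 2π·1180 = 7414 rad/s.
Step 2 — Component impedances:
  R: Z = R = 687 Ω
  L: Z = jωL = j·7414·0.000857 = 0 + j6.354 Ω
Step 3 — Series combination: Z_total = R + L = 687 + j6.354 Ω = 687∠0.5° Ω.
Step 4 — Source phasor: V = 44.5∠-30.5° V = 38.34 - j22.59 V.
Step 5 — Current: I = V / Z = 0.0555 - j0.03339 A = 0.06477∠-31.0° A.
Step 6 — Complex power: S = V·I* = 2.882 + j0.02666 VA.
Step 7 — Real power: P = Re(S) = 2.882 W.
Step 8 — Reactive power: Q = Im(S) = 0.02666 VAR.
Step 9 — Apparent power: |S| = 2.882 VA.
Step 10 — Power factor: PF = P/|S| = 1 (lagging).

(a) P = 2.882 W  (b) Q = 0.02666 VAR  (c) S = 2.882 VA  (d) PF = 1 (lagging)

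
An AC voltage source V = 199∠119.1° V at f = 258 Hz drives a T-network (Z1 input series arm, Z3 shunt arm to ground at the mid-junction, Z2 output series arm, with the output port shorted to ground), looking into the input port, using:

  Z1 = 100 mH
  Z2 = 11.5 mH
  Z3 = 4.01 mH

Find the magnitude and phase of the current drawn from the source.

Step 1 — Angular frequency: ω = 2π·f = 2π·258 = 1621 rad/s.
Step 2 — Component impedances:
  Z1: Z = jωL = j·1621·0.1 = 0 + j162.1 Ω
  Z2: Z = jωL = j·1621·0.0115 = 0 + j18.64 Ω
  Z3: Z = jωL = j·1621·0.00401 = 0 + j6.5 Ω
Step 3 — With the output port shorted to ground, the output series arm Z2 runs from the junction to ground; the shunt arm Z3 also runs from the junction to ground. They appear in parallel: Z3 || Z2 = 0 + j4.82 Ω.
Step 4 — Series with input arm Z1: Z_in = Z1 + (Z3 || Z2) = 0 + j166.9 Ω = 166.9∠90.0° Ω.
Step 5 — Source phasor: V = 199∠119.1° V = -96.78 + j173.9 V.
Step 6 — Ohm's law: I = V / Z_total = (-96.78 + j173.9) / (0 + j166.9) = 1.042 + j0.5798 A.
Step 7 — Convert to polar: |I| = 1.192 A, ∠I = 29.1°.

I = 1.192∠29.1° A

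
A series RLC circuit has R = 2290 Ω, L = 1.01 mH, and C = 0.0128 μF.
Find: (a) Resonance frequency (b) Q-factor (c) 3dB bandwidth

Step 1 — Resonance condition Im(Z)=0 gives ω₀ = 1/√(LC).
Step 2 — ω₀ = 1/√(0.00101·1.28e-08) = 2.781e+05 rad/s.
Step 3 — f₀ = ω₀/(2π) = 4.426e+04 Hz.
Step 4 — Series Q: Q = ω₀L/R = 2.781e+05·0.00101/2290 = 0.1227.
Step 5 — 3dB bandwidth: Δω = ω₀/Q = 2.267e+06 rad/s; BW = Δω/(2π) = 3.609e+05 Hz.

(a) f₀ = 4.426e+04 Hz  (b) Q = 0.1227  (c) BW = 3.609e+05 Hz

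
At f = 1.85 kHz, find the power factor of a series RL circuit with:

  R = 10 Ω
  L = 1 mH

Step 1 — Angular frequency: ω = 2π·f = 2π·1850 = 1.162e+04 rad/s.
Step 2 — Component impedances:
  R: Z = R = 10 Ω
  L: Z = jωL = j·1.162e+04·0.001 = 0 + j11.62 Ω
Step 3 — Series combination: Z_total = R + L = 10 + j11.62 Ω = 15.33∠49.3° Ω.
Step 4 — Power factor: PF = cos(φ) = Re(Z)/|Z| = 10/15.333 = 0.6522.
Step 5 — Type: Im(Z) = 11.62 ⇒ lagging (phase φ = 49.3°).

PF = 0.6522 (lagging, φ = 49.3°)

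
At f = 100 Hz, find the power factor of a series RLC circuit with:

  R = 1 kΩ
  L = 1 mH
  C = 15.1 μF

Step 1 — Angular frequency: ω = 2π·f = 2π·100 = 628.3 rad/s.
Step 2 — Component impedances:
  R: Z = R = 1000 Ω
  L: Z = jωL = j·628.3·0.001 = 0 + j0.6283 Ω
  C: Z = 1/(jωC) = -j/(ω·C) = 0 - j105.4 Ω
Step 3 — Series combination: Z_total = R + L + C = 1000 - j104.8 Ω = 1005∠-6.0° Ω.
Step 4 — Power factor: PF = cos(φ) = Re(Z)/|Z| = 1000/1005.47 = 0.9946.
Step 5 — Type: Im(Z) = -104.8 ⇒ leading (phase φ = -6.0°).

PF = 0.9946 (leading, φ = -6.0°)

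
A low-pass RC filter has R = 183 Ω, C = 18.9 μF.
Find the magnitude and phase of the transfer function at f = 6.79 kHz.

Step 1 — Angular frequency: ω = 2π·6790 = 4.266e+04 rad/s.
Step 2 — Transfer function: H(jω) = 1/(1 + jωRC).
Step 3 — Denominator: 1 + jωRC = 1 + j·4.266e+04·183·1.89e-05 = 1 + j147.6.
Step 4 — H = 4.593e-05 - j0.006777.
Step 5 — Magnitude: |H| = 0.006777 (-43.4 dB); phase: φ = -89.6°.

|H| = 0.006777 (-43.4 dB), φ = -89.6°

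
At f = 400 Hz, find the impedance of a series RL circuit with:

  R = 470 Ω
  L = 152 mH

Step 1 — Angular frequency: ω = 2π·f = 2π·400 = 2513 rad/s.
Step 2 — Component impedances:
  R: Z = R = 470 Ω
  L: Z = jωL = j·2513·0.152 = 0 + j382 Ω
Step 3 — Series combination: Z_total = R + L = 470 + j382 Ω = 605.7∠39.1° Ω.

Z = 470 + j382 Ω = 605.7∠39.1° Ω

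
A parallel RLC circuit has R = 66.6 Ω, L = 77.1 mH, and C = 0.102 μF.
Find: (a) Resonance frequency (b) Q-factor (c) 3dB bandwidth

Step 1 — Resonance: ω₀ = 1/√(LC) = 1/√(0.0771·1.02e-07) = 1.128e+04 rad/s.
Step 2 — f₀ = ω₀/(2π) = 1795 Hz.
Step 3 — Parallel Q: Q = R/(ω₀L) = 66.6/(1.128e+04·0.0771) = 0.0766.
Step 4 — Bandwidth: Δω = ω₀/Q = 1.472e+05 rad/s; BW = Δω/(2π) = 2.343e+04 Hz.

(a) f₀ = 1795 Hz  (b) Q = 0.0766  (c) BW = 2.343e+04 Hz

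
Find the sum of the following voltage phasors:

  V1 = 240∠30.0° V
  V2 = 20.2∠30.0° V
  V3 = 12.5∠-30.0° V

Step 1 — Convert each phasor to rectangular form:
  V1 = 240·(cos(30.0°) + j·sin(30.0°)) = 207.8 + j120 V
  V2 = 20.2·(cos(30.0°) + j·sin(30.0°)) = 17.49 + j10.1 V
  V3 = 12.5·(cos(-30.0°) + j·sin(-30.0°)) = 10.83 - j6.25 V
Step 2 — Sum components: V_total = 236.2 + j123.8 V.
Step 3 — Convert to polar: |V_total| = 266.7 V, ∠V_total = 27.7°.

V_total = 266.7∠27.7° V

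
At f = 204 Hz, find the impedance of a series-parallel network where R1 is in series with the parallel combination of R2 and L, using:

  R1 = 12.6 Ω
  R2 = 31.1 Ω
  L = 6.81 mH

Step 1 — Angular frequency: ω = 2π·f = 2π·204 = 1282 rad/s.
Step 2 — Component impedances:
  R1: Z = R = 12.6 Ω
  R2: Z = R = 31.1 Ω
  L: Z = jωL = j·1282·0.00681 = 0 + j8.729 Ω
Step 3 — Parallel branch: R2 || L = 1/(1/R2 + 1/L) = 2.271 + j8.091 Ω.
Step 4 — Series with R1: Z_total = R1 + (R2 || L) = 14.87 + j8.091 Ω = 16.93∠28.6° Ω.

Z = 14.87 + j8.091 Ω = 16.93∠28.6° Ω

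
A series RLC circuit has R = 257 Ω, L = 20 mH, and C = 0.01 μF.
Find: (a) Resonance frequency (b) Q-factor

Step 1 — Resonance condition Im(Z)=0 gives ω₀ = 1/√(LC).
Step 2 — ω₀ = 1/√(0.02·1e-08) = 7.071e+04 rad/s.
Step 3 — f₀ = ω₀/(2π) = 1.125e+04 Hz.
Step 4 — Series Q: Q = ω₀L/R = 7.071e+04·0.02/257 = 5.503.

(a) f₀ = 1.125e+04 Hz  (b) Q = 5.503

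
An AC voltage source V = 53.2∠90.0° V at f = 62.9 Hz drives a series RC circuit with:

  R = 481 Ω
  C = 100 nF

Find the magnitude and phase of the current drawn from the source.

Step 1 — Angular frequency: ω = 2π·f = 2π·62.9 = 395.2 rad/s.
Step 2 — Component impedances:
  R: Z = R = 481 Ω
  C: Z = 1/(jωC) = -j/(ω·C) = 0 - j2.53e+04 Ω
Step 3 — Series combination: Z_total = R + C = 481 - j2.53e+04 Ω = 2.531e+04∠-88.9° Ω.
Step 4 — Source phasor: V = 53.2∠90.0° V = 0 + j53.2 V.
Step 5 — Ohm's law: I = V / Z_total = (0 + j53.2) / (481 - j2.53e+04) = -0.002102 + j3.995e-05 A.
Step 6 — Convert to polar: |I| = 0.002102 A, ∠I = 178.9°.

I = 0.002102∠178.9° A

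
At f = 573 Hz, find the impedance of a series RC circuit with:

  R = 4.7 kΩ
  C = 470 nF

Step 1 — Angular frequency: ω = 2π·f = 2π·573 = 3600 rad/s.
Step 2 — Component impedances:
  R: Z = R = 4700 Ω
  C: Z = 1/(jωC) = -j/(ω·C) = 0 - j591 Ω
Step 3 — Series combination: Z_total = R + C = 4700 - j591 Ω = 4737∠-7.2° Ω.

Z = 4700 - j591 Ω = 4737∠-7.2° Ω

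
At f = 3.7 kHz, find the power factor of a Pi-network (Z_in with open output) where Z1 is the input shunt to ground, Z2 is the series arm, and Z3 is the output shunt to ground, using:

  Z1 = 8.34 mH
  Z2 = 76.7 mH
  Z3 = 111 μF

Step 1 — Angular frequency: ω = 2π·f = 2π·3700 = 2.325e+04 rad/s.
Step 2 — Component impedances:
  Z1: Z = jωL = j·2.325e+04·0.00834 = 0 + j193.9 Ω
  Z2: Z = jωL = j·2.325e+04·0.0767 = 0 + j1783 Ω
  Z3: Z = 1/(jωC) = -j/(ω·C) = 0 - j0.3875 Ω
Step 3 — With open output, the series arm Z2 and the output shunt Z3 appear in series to ground: Z2 + Z3 = 0 + j1783 Ω.
Step 4 — Parallel with input shunt Z1: Z_in = Z1 || (Z2 + Z3) = 0 + j174.9 Ω = 174.9∠90.0° Ω.
Step 5 — Power factor: PF = cos(φ) = Re(Z)/|Z| = -0/174.9 = -0.
Step 6 — Type: Im(Z) = 174.9 ⇒ lagging (phase φ = 90.0°).

PF = -0 (lagging, φ = 90.0°)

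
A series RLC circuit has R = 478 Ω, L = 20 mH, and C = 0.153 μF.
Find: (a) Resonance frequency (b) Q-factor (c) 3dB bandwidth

Step 1 — Resonance: ω₀ = 1/√(LC) = 1/√(0.02·1.53e-07) = 1.808e+04 rad/s.
Step 2 — f₀ = ω₀/(2π) = 2877 Hz.
Step 3 — Series Q: Q = ω₀L/R = 1.808e+04·0.02/478 = 0.7564.
Step 4 — Bandwidth: Δω = ω₀/Q = 2.39e+04 rad/s; BW = Δω/(2π) = 3804 Hz.

(a) f₀ = 2877 Hz  (b) Q = 0.7564  (c) BW = 3804 Hz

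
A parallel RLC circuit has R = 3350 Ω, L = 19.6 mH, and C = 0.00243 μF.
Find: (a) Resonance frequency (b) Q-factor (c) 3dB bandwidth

Step 1 — Resonance: ω₀ = 1/√(LC) = 1/√(0.0196·2.43e-09) = 1.449e+05 rad/s.
Step 2 — f₀ = ω₀/(2π) = 2.306e+04 Hz.
Step 3 — Parallel Q: Q = R/(ω₀L) = 3350/(1.449e+05·0.0196) = 1.18.
Step 4 — Bandwidth: Δω = ω₀/Q = 1.228e+05 rad/s; BW = Δω/(2π) = 1.955e+04 Hz.

(a) f₀ = 2.306e+04 Hz  (b) Q = 1.18  (c) BW = 1.955e+04 Hz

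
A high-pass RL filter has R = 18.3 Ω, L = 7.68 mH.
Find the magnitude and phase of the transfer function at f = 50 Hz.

Step 1 — Angular frequency: ω = 2π·50 = 314.2 rad/s.
Step 2 — Transfer function: H(jω) = jωL/(R + jωL).
Step 3 — Numerator jωL = j·2.413; denominator R + jωL = 18.3 + j2.413.
Step 4 — H = 0.01709 + j0.1296.
Step 5 — Magnitude: |H| = 0.1307 (-17.7 dB); phase: φ = 82.5°.

|H| = 0.1307 (-17.7 dB), φ = 82.5°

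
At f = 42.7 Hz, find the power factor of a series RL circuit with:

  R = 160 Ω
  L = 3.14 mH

Step 1 — Angular frequency: ω = 2π·f = 2π·42.7 = 268.3 rad/s.
Step 2 — Component impedances:
  R: Z = R = 160 Ω
  L: Z = jωL = j·268.3·0.00314 = 0 + j0.8424 Ω
Step 3 — Series combination: Z_total = R + L = 160 + j0.8424 Ω = 160∠0.3° Ω.
Step 4 — Power factor: PF = cos(φ) = Re(Z)/|Z| = 160/160 = 1.
Step 5 — Type: Im(Z) = 0.8424 ⇒ lagging (phase φ = 0.3°).

PF = 1 (lagging, φ = 0.3°)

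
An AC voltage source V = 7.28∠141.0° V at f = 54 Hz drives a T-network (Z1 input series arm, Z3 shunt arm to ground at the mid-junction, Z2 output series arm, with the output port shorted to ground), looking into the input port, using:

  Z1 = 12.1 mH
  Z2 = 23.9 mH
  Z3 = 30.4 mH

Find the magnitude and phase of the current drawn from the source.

Step 1 — Angular frequency: ω = 2π·f = 2π·54 = 339.3 rad/s.
Step 2 — Component impedances:
  Z1: Z = jωL = j·339.3·0.0121 = 0 + j4.105 Ω
  Z2: Z = jωL = j·339.3·0.0239 = 0 + j8.109 Ω
  Z3: Z = jωL = j·339.3·0.0304 = 0 + j10.31 Ω
Step 3 — With the output port shorted to ground, the output series arm Z2 runs from the junction to ground; the shunt arm Z3 also runs from the junction to ground. They appear in parallel: Z3 || Z2 = 0 + j4.54 Ω.
Step 4 — Series with input arm Z1: Z_in = Z1 + (Z3 || Z2) = 0 + j8.645 Ω = 8.645∠90.0° Ω.
Step 5 — Source phasor: V = 7.28∠141.0° V = -5.658 + j4.581 V.
Step 6 — Ohm's law: I = V / Z_total = (-5.658 + j4.581) / (0 + j8.645) = 0.5299 + j0.6544 A.
Step 7 — Convert to polar: |I| = 0.8421 A, ∠I = 51.0°.

I = 0.8421∠51.0° A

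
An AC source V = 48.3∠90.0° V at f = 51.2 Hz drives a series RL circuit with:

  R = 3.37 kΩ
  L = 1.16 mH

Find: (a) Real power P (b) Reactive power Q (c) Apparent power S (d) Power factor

Step 1 — Angular frequency: ω = 2π·f = 2π·51.2 = 321.7 rad/s.
Step 2 — Component impedances:
  R: Z = R = 3370 Ω
  L: Z = jωL = j·321.7·0.00116 = 0 + j0.3732 Ω
Step 3 — Series combination: Z_total = R + L = 3370 + j0.3732 Ω = 3370∠0.0° Ω.
Step 4 — Source phasor: V = 48.3∠90.0° V = 0 + j48.3 V.
Step 5 — Current: I = V / Z = 1.587e-06 + j0.01433 A = 0.01433∠90.0° A.
Step 6 — Complex power: S = V·I* = 0.6923 + j7.666e-05 VA.
Step 7 — Real power: P = Re(S) = 0.6923 W.
Step 8 — Reactive power: Q = Im(S) = 7.666e-05 VAR.
Step 9 — Apparent power: |S| = 0.6923 VA.
Step 10 — Power factor: PF = P/|S| = 1 (lagging).

(a) P = 0.6923 W  (b) Q = 7.666e-05 VAR  (c) S = 0.6923 VA  (d) PF = 1 (lagging)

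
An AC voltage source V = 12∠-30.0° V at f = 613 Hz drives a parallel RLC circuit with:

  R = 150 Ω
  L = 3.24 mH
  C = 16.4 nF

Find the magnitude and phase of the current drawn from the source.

Step 1 — Angular frequency: ω = 2π·f = 2π·613 = 3852 rad/s.
Step 2 — Component impedances:
  R: Z = R = 150 Ω
  L: Z = jωL = j·3852·0.00324 = 0 + j12.48 Ω
  C: Z = 1/(jωC) = -j/(ω·C) = 0 - j1.583e+04 Ω
Step 3 — Parallel combination: 1/Z_total = 1/R + 1/L + 1/C; Z_total = 1.033 + j12.4 Ω = 12.45∠85.2° Ω.
Step 4 — Source phasor: V = 12∠-30.0° V = 10.39 - j6 V.
Step 5 — Ohm's law: I = V / Z_total = (10.39 - j6) / (1.033 + j12.4) = -0.4111 - j0.8721 A.
Step 6 — Convert to polar: |I| = 0.9642 A, ∠I = -115.2°.

I = 0.9642∠-115.2° A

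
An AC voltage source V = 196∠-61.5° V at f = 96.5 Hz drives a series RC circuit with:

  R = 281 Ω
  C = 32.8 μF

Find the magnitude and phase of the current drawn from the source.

Step 1 — Angular frequency: ω = 2π·f = 2π·96.5 = 606.3 rad/s.
Step 2 — Component impedances:
  R: Z = R = 281 Ω
  C: Z = 1/(jωC) = -j/(ω·C) = 0 - j50.28 Ω
Step 3 — Series combination: Z_total = R + C = 281 - j50.28 Ω = 285.5∠-10.1° Ω.
Step 4 — Source phasor: V = 196∠-61.5° V = 93.52 - j172.2 V.
Step 5 — Ohm's law: I = V / Z_total = (93.52 - j172.2) / (281 - j50.28) = 0.4288 - j0.5363 A.
Step 6 — Convert to polar: |I| = 0.6866 A, ∠I = -51.4°.

I = 0.6866∠-51.4° A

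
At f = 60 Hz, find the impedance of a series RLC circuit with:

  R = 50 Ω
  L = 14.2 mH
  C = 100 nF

Step 1 — Angular frequency: ω = 2π·f = 2π·60 = 377 rad/s.
Step 2 — Component impedances:
  R: Z = R = 50 Ω
  L: Z = jωL = j·377·0.0142 = 0 + j5.353 Ω
  C: Z = 1/(jωC) = -j/(ω·C) = 0 - j2.653e+04 Ω
Step 3 — Series combination: Z_total = R + L + C = 50 - j2.652e+04 Ω = 2.652e+04∠-89.9° Ω.

Z = 50 - j2.652e+04 Ω = 2.652e+04∠-89.9° Ω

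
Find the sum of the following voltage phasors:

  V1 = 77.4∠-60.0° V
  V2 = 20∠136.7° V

Step 1 — Convert each phasor to rectangular form:
  V1 = 77.4·(cos(-60.0°) + j·sin(-60.0°)) = 38.7 - j67.03 V
  V2 = 20·(cos(136.7°) + j·sin(136.7°)) = -14.56 + j13.72 V
Step 2 — Sum components: V_total = 24.14 - j53.31 V.
Step 3 — Convert to polar: |V_total| = 58.53 V, ∠V_total = -65.6°.

V_total = 58.53∠-65.6° V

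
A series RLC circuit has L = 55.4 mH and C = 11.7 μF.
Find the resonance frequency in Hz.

Step 1 — Resonance condition Im(Z)=0 gives ω₀ = 1/√(LC).
Step 2 — ω₀ = 1/√(0.0554·1.17e-05) = 1242 rad/s.
Step 3 — f₀ = ω₀/(2π) = 197.7 Hz.

f₀ = 197.7 Hz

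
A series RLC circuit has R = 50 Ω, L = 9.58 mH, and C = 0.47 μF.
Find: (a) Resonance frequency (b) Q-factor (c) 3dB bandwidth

Step 1 — Resonance condition Im(Z)=0 gives ω₀ = 1/√(LC).
Step 2 — ω₀ = 1/√(0.00958·4.7e-07) = 1.49e+04 rad/s.
Step 3 — f₀ = ω₀/(2π) = 2372 Hz.
Step 4 — Series Q: Q = ω₀L/R = 1.49e+04·0.00958/50 = 2.855.
Step 5 — 3dB bandwidth: Δω = ω₀/Q = 5219 rad/s; BW = Δω/(2π) = 830.7 Hz.

(a) f₀ = 2372 Hz  (b) Q = 2.855  (c) BW = 830.7 Hz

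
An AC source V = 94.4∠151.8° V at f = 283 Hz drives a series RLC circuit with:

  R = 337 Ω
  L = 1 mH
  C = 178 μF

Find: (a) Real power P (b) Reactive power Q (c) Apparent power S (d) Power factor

Step 1 — Angular frequency: ω = 2π·f = 2π·283 = 1778 rad/s.
Step 2 — Component impedances:
  R: Z = R = 337 Ω
  L: Z = jωL = j·1778·0.001 = 0 + j1.778 Ω
  C: Z = 1/(jωC) = -j/(ω·C) = 0 - j3.159 Ω
Step 3 — Series combination: Z_total = R + L + C = 337 - j1.381 Ω = 337∠-0.2° Ω.
Step 4 — Source phasor: V = 94.4∠151.8° V = -83.2 + j44.61 V.
Step 5 — Current: I = V / Z = -0.2474 + j0.1314 A = 0.2801∠152.0° A.
Step 6 — Complex power: S = V·I* = 26.44 - j0.1084 VA.
Step 7 — Real power: P = Re(S) = 26.44 W.
Step 8 — Reactive power: Q = Im(S) = -0.1084 VAR.
Step 9 — Apparent power: |S| = 26.44 VA.
Step 10 — Power factor: PF = P/|S| = 1 (leading).

(a) P = 26.44 W  (b) Q = -0.1084 VAR  (c) S = 26.44 VA  (d) PF = 1 (leading)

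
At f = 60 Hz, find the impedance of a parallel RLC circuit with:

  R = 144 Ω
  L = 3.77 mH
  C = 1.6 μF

Step 1 — Angular frequency: ω = 2π·f = 2π·60 = 377 rad/s.
Step 2 — Component impedances:
  R: Z = R = 144 Ω
  L: Z = jωL = j·377·0.00377 = 0 + j1.421 Ω
  C: Z = 1/(jωC) = -j/(ω·C) = 0 - j1658 Ω
Step 3 — Parallel combination: 1/Z_total = 1/R + 1/L + 1/C; Z_total = 0.01405 + j1.422 Ω = 1.422∠89.4° Ω.

Z = 0.01405 + j1.422 Ω = 1.422∠89.4° Ω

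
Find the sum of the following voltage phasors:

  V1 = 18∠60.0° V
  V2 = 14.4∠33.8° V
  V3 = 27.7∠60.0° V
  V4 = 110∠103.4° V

Step 1 — Convert each phasor to rectangular form:
  V1 = 18·(cos(60.0°) + j·sin(60.0°)) = 9 + j15.59 V
  V2 = 14.4·(cos(33.8°) + j·sin(33.8°)) = 11.97 + j8.011 V
  V3 = 27.7·(cos(60.0°) + j·sin(60.0°)) = 13.85 + j23.99 V
  V4 = 110·(cos(103.4°) + j·sin(103.4°)) = -25.49 + j107 V
Step 2 — Sum components: V_total = 9.324 + j154.6 V.
Step 3 — Convert to polar: |V_total| = 154.9 V, ∠V_total = 86.5°.

V_total = 154.9∠86.5° V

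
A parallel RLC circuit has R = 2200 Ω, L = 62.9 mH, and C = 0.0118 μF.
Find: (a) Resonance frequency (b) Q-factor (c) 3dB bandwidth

Step 1 — Resonance: ω₀ = 1/√(LC) = 1/√(0.0629·1.18e-08) = 3.671e+04 rad/s.
Step 2 — f₀ = ω₀/(2π) = 5842 Hz.
Step 3 — Parallel Q: Q = R/(ω₀L) = 2200/(3.671e+04·0.0629) = 0.9529.
Step 4 — Bandwidth: Δω = ω₀/Q = 3.852e+04 rad/s; BW = Δω/(2π) = 6131 Hz.

(a) f₀ = 5842 Hz  (b) Q = 0.9529  (c) BW = 6131 Hz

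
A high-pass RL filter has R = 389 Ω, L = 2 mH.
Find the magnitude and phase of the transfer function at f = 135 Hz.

Step 1 — Angular frequency: ω = 2π·135 = 848.2 rad/s.
Step 2 — Transfer function: H(jω) = jωL/(R + jωL).
Step 3 — Numerator jωL = j·1.696; denominator R + jωL = 389 + j1.696.
Step 4 — H = 1.902e-05 + j0.004361.
Step 5 — Magnitude: |H| = 0.004361 (-47.2 dB); phase: φ = 89.8°.

|H| = 0.004361 (-47.2 dB), φ = 89.8°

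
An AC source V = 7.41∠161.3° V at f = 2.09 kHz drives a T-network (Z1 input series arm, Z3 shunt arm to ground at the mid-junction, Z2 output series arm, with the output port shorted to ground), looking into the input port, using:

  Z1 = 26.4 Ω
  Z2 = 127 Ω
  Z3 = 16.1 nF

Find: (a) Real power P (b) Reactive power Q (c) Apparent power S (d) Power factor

Step 1 — Angular frequency: ω = 2π·f = 2π·2090 = 1.313e+04 rad/s.
Step 2 — Component impedances:
  Z1: Z = R = 26.4 Ω
  Z2: Z = R = 127 Ω
  Z3: Z = 1/(jωC) = -j/(ω·C) = 0 - j4730 Ω
Step 3 — With the output port shorted to ground, the output series arm Z2 runs from the junction to ground; the shunt arm Z3 also runs from the junction to ground. They appear in parallel: Z3 || Z2 = 126.9 - j3.408 Ω.
Step 4 — Series with input arm Z1: Z_in = Z1 + (Z3 || Z2) = 153.3 - j3.408 Ω = 153.3∠-1.3° Ω.
Step 5 — Source phasor: V = 7.41∠161.3° V = -7.019 + j2.376 V.
Step 6 — Current: I = V / Z = -0.0461 + j0.01447 A = 0.04832∠162.6° A.
Step 7 — Complex power: S = V·I* = 0.358 - j0.007957 VA.
Step 8 — Real power: P = Re(S) = 0.358 W.
Step 9 — Reactive power: Q = Im(S) = -0.007957 VAR.
Step 10 — Apparent power: |S| = 0.3581 VA.
Step 11 — Power factor: PF = P/|S| = 0.9998 (leading).

(a) P = 0.358 W  (b) Q = -0.007957 VAR  (c) S = 0.3581 VA  (d) PF = 0.9998 (leading)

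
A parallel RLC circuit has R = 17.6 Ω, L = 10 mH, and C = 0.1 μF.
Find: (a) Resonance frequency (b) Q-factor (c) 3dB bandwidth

Step 1 — Resonance: ω₀ = 1/√(LC) = 1/√(0.01·1e-07) = 3.162e+04 rad/s.
Step 2 — f₀ = ω₀/(2π) = 5033 Hz.
Step 3 — Parallel Q: Q = R/(ω₀L) = 17.6/(3.162e+04·0.01) = 0.05566.
Step 4 — Bandwidth: Δω = ω₀/Q = 5.682e+05 rad/s; BW = Δω/(2π) = 9.043e+04 Hz.

(a) f₀ = 5033 Hz  (b) Q = 0.05566  (c) BW = 9.043e+04 Hz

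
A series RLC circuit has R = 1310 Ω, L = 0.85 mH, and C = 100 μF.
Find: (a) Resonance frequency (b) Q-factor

Step 1 — Resonance condition Im(Z)=0 gives ω₀ = 1/√(LC).
Step 2 — ω₀ = 1/√(0.00085·0.0001) = 3430 rad/s.
Step 3 — f₀ = ω₀/(2π) = 545.9 Hz.
Step 4 — Series Q: Q = ω₀L/R = 3430·0.00085/1310 = 0.002226.

(a) f₀ = 545.9 Hz  (b) Q = 0.002226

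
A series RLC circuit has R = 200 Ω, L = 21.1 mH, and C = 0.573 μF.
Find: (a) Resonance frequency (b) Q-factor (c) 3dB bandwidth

Step 1 — Resonance condition Im(Z)=0 gives ω₀ = 1/√(LC).
Step 2 — ω₀ = 1/√(0.0211·5.73e-07) = 9095 rad/s.
Step 3 — f₀ = ω₀/(2π) = 1447 Hz.
Step 4 — Series Q: Q = ω₀L/R = 9095·0.0211/200 = 0.9595.
Step 5 — 3dB bandwidth: Δω = ω₀/Q = 9479 rad/s; BW = Δω/(2π) = 1509 Hz.

(a) f₀ = 1447 Hz  (b) Q = 0.9595  (c) BW = 1509 Hz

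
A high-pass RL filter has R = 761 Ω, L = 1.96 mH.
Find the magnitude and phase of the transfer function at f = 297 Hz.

Step 1 — Angular frequency: ω = 2π·297 = 1866 rad/s.
Step 2 — Transfer function: H(jω) = jωL/(R + jωL).
Step 3 — Numerator jωL = j·3.658; denominator R + jωL = 761 + j3.658.
Step 4 — H = 2.31e-05 + j0.004806.
Step 5 — Magnitude: |H| = 0.004806 (-46.4 dB); phase: φ = 89.7°.

|H| = 0.004806 (-46.4 dB), φ = 89.7°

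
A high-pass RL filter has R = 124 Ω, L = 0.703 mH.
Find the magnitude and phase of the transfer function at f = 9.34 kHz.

Step 1 — Angular frequency: ω = 2π·9340 = 5.868e+04 rad/s.
Step 2 — Transfer function: H(jω) = jωL/(R + jωL).
Step 3 — Numerator jωL = j·41.26; denominator R + jωL = 124 + j41.26.
Step 4 — H = 0.09966 + j0.2995.
Step 5 — Magnitude: |H| = 0.3157 (-10.0 dB); phase: φ = 71.6°.

|H| = 0.3157 (-10.0 dB), φ = 71.6°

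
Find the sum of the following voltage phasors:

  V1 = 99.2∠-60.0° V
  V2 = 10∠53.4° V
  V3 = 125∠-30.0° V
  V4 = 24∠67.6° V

Step 1 — Convert each phasor to rectangular form:
  V1 = 99.2·(cos(-60.0°) + j·sin(-60.0°)) = 49.6 - j85.91 V
  V2 = 10·(cos(53.4°) + j·sin(53.4°)) = 5.962 + j8.028 V
  V3 = 125·(cos(-30.0°) + j·sin(-30.0°)) = 108.3 - j62.5 V
  V4 = 24·(cos(67.6°) + j·sin(67.6°)) = 9.146 + j22.19 V
Step 2 — Sum components: V_total = 173 - j118.2 V.
Step 3 — Convert to polar: |V_total| = 209.5 V, ∠V_total = -34.3°.

V_total = 209.5∠-34.3° V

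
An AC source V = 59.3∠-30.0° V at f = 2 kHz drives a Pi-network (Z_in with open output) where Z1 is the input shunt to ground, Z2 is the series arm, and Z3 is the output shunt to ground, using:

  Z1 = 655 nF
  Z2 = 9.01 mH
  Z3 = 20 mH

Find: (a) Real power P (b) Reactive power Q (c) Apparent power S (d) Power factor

Step 1 — Angular frequency: ω = 2π·f = 2π·2000 = 1.257e+04 rad/s.
Step 2 — Component impedances:
  Z1: Z = 1/(jωC) = -j/(ω·C) = 0 - j121.5 Ω
  Z2: Z = jωL = j·1.257e+04·0.00901 = 0 + j113.2 Ω
  Z3: Z = jωL = j·1.257e+04·0.02 = 0 + j251.3 Ω
Step 3 — With open output, the series arm Z2 and the output shunt Z3 appear in series to ground: Z2 + Z3 = 0 + j364.6 Ω.
Step 4 — Parallel with input shunt Z1: Z_in = Z1 || (Z2 + Z3) = 0 - j182.2 Ω = 182.2∠-90.0° Ω.
Step 5 — Source phasor: V = 59.3∠-30.0° V = 51.36 - j29.65 V.
Step 6 — Current: I = V / Z = 0.1627 + j0.2818 A = 0.3254∠60.0° A.
Step 7 — Complex power: S = V·I* = 0 - j19.3 VA.
Step 8 — Real power: P = Re(S) = 0 W.
Step 9 — Reactive power: Q = Im(S) = -19.3 VAR.
Step 10 — Apparent power: |S| = 19.3 VA.
Step 11 — Power factor: PF = P/|S| = 0 (leading).

(a) P = 0 W  (b) Q = -19.3 VAR  (c) S = 19.3 VA  (d) PF = 0 (leading)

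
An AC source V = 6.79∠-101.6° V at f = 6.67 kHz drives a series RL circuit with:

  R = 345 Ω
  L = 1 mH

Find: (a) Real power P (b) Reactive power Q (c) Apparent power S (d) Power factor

Step 1 — Angular frequency: ω = 2π·f = 2π·6670 = 4.191e+04 rad/s.
Step 2 — Component impedances:
  R: Z = R = 345 Ω
  L: Z = jωL = j·4.191e+04·0.001 = 0 + j41.91 Ω
Step 3 — Series combination: Z_total = R + L = 345 + j41.91 Ω = 347.5∠6.9° Ω.
Step 4 — Source phasor: V = 6.79∠-101.6° V = -1.365 - j6.651 V.
Step 5 — Current: I = V / Z = -0.006208 - j0.01853 A = 0.01954∠-108.5° A.
Step 6 — Complex power: S = V·I* = 0.1317 + j0.016 VA.
Step 7 — Real power: P = Re(S) = 0.1317 W.
Step 8 — Reactive power: Q = Im(S) = 0.016 VAR.
Step 9 — Apparent power: |S| = 0.1327 VA.
Step 10 — Power factor: PF = P/|S| = 0.9927 (lagging).

(a) P = 0.1317 W  (b) Q = 0.016 VAR  (c) S = 0.1327 VA  (d) PF = 0.9927 (lagging)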